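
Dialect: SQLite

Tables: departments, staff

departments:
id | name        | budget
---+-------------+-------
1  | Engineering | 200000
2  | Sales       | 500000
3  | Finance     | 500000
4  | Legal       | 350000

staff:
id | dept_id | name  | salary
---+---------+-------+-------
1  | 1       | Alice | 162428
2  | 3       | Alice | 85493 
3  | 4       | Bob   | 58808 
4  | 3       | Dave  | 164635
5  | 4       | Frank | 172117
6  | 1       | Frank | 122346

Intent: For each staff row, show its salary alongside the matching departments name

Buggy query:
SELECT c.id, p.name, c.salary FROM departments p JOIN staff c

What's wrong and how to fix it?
Bug: Missing join condition: each staff row is matched to all departments rows instead of just its own

Fix: Add ON c.dept_id = p.id to the JOIN

Corrected query:
SELECT c.id, p.name, c.salary FROM departments p JOIN staff c ON c.dept_id = p.id

Result:
id | name        | salary
---+-------------+-------
1  | Engineering | 162428
2  | Finance     | 85493 
3  | Legal       | 58808 
4  | Finance     | 164635
5  | Legal       | 172117
6  | Engineering | 122346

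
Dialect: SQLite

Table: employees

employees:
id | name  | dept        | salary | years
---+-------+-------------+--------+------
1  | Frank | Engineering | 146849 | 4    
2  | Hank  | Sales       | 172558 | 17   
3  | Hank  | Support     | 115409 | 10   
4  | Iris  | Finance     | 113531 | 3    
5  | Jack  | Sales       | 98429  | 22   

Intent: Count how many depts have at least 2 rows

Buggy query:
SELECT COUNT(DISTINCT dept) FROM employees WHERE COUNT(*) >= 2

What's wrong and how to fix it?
Bug: WHERE filters individual rows, not groups, so a group-level COUNT is invalid there

Fix: Use a subquery that GROUPs and filters with HAVING, then count its rows

Corrected query:
SELECT COUNT(*) FROM (SELECT dept FROM employees GROUP BY dept HAVING COUNT(*) >= 2)

Result:
COUNT(*)
--------
1       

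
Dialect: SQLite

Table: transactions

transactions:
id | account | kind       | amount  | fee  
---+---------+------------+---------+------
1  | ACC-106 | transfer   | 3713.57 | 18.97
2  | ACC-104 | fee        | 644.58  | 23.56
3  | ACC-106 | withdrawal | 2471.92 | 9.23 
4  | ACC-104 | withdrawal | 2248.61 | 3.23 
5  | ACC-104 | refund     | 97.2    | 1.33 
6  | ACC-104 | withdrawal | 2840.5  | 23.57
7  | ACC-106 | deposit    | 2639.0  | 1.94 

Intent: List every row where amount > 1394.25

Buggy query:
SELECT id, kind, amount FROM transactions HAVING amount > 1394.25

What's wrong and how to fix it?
Bug: This is a non-aggregate query (no GROUP BY, no aggregates), so in SQLite the HAVING clause is invalid here; a row-level condition belongs in WHERE

Fix: Use WHERE for row-level filtering

Corrected query:
SELECT id, kind, amount FROM transactions WHERE amount > 1394.25

Result:
id | kind       | amount 
---+------------+--------
1  | transfer   | 3713.57
3  | withdrawal | 2471.92
4  | withdrawal | 2248.61
6  | withdrawal | 2840.5 
7  | deposit    | 2639   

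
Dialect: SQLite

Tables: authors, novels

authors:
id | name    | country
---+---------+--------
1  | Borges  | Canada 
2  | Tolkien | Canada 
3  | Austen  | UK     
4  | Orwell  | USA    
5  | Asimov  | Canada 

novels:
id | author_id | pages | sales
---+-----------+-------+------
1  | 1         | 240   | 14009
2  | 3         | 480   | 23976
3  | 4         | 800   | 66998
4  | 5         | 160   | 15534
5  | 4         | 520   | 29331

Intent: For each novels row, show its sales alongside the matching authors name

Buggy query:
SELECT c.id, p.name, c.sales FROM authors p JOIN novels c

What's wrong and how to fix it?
Bug: JOIN with no ON clause produces a cartesian product; every novels row pairs with every authors row

Fix: Specify the join condition linking the foreign key to the parent id

Corrected query:
SELECT c.id, p.name, c.sales FROM authors p JOIN novels c ON c.author_id = p.id

Result:
id | name   | sales
---+--------+------
1  | Borges | 14009
2  | Austen | 23976
3  | Orwell | 66998
4  | Asimov | 15534
5  | Orwell | 29331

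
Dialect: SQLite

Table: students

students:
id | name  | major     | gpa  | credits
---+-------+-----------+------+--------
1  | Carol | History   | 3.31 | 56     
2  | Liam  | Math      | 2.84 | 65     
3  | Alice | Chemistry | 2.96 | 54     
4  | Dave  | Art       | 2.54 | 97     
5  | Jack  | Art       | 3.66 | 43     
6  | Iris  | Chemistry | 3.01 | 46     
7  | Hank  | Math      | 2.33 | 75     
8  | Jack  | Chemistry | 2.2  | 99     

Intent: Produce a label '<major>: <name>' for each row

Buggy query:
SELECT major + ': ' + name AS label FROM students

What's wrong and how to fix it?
Bug: SQLite uses || for string concatenation; + coerces text to numbers (yielding 0)

Fix: Replace + with || to concatenate text

Corrected query:
SELECT major || ': ' || name AS label FROM students

Result:
label           
----------------
History: Carol  
Math: Liam      
Chemistry: Alice
Art: Dave       
Art: Jack       
Chemistry: Iris 
Math: Hank      
Chemistry: Jack 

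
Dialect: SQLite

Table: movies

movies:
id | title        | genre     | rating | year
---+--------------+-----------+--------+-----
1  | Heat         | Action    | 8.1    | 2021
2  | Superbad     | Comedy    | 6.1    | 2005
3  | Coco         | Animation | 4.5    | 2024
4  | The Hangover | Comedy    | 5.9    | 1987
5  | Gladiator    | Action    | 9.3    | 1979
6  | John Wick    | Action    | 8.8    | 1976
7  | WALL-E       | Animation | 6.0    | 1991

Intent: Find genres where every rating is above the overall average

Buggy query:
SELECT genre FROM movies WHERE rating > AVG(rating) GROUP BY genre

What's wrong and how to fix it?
Bug: WHERE evaluates per row before aggregation, so AVG() is unavailable

Fix: Compute the overall average in a scalar subquery and compare each group's MIN against it in HAVING

Corrected query:
SELECT genre FROM movies GROUP BY genre HAVING MIN(rating) > (SELECT AVG(rating) FROM movies)

Result:
genre 
------
Action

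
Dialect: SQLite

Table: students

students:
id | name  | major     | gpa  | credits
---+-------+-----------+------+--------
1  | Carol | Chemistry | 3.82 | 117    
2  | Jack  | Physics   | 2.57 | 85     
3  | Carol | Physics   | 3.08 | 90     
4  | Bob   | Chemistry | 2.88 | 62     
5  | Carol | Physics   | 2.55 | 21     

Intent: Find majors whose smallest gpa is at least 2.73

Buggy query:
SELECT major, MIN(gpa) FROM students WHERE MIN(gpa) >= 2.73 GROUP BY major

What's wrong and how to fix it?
Bug: MIN() in WHERE is a misuse of aggregate

Fix: Replace WHERE with HAVING after the GROUP BY

Corrected query:
SELECT major, MIN(gpa) FROM students GROUP BY major HAVING MIN(gpa) >= 2.73

Result:
major     | MIN(gpa)
----------+---------
Chemistry | 2.88    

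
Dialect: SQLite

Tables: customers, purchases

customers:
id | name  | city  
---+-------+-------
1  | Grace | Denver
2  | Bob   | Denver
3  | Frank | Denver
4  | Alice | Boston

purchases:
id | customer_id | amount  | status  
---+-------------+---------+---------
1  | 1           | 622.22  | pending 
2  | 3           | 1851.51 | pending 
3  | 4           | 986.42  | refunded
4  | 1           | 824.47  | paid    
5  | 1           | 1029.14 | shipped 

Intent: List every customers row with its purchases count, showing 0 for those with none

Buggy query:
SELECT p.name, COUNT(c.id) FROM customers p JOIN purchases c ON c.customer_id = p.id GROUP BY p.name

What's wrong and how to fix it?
Bug: An inner join excludes parents with zero children

Fix: Use LEFT JOIN so parents without children still appear (COUNT(c.id) gives 0)

Corrected query:
SELECT p.name, COUNT(c.id) FROM customers p LEFT JOIN purchases c ON c.customer_id = p.id GROUP BY p.name

Result:
name  | COUNT(c.id)
------+------------
Alice | 1          
Bob   | 0          
Frank | 1          
Grace | 3          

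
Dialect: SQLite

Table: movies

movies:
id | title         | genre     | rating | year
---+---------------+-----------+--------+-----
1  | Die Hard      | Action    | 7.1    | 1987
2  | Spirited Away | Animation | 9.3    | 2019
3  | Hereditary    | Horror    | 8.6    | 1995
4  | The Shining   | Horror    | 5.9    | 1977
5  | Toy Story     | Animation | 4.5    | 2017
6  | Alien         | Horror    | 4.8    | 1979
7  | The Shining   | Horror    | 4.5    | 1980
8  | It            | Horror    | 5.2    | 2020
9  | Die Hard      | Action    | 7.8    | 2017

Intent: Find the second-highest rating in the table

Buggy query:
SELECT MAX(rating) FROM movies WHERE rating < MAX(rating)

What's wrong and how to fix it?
Bug: The inner MAX is an aggregate inside WHERE, which is not allowed

Fix: Compute the overall MAX in a subquery, then take MAX of rows below it

Corrected query:
SELECT MAX(rating) FROM movies WHERE rating < (SELECT MAX(rating) FROM movies)

Result:
MAX(rating)
-----------
8.6        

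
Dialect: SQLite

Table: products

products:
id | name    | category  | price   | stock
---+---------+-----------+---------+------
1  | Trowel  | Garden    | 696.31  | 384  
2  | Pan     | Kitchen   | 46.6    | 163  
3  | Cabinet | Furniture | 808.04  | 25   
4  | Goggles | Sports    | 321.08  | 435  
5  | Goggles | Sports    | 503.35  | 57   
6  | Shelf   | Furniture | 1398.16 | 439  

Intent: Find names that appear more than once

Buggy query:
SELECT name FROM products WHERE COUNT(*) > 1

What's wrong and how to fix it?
Bug: COUNT(*) is an aggregate and cannot be used in WHERE

Fix: GROUP BY name, then filter groups with HAVING COUNT(*) > 1

Corrected query:
SELECT name FROM products GROUP BY name HAVING COUNT(*) > 1

Result:
name   
-------
Goggles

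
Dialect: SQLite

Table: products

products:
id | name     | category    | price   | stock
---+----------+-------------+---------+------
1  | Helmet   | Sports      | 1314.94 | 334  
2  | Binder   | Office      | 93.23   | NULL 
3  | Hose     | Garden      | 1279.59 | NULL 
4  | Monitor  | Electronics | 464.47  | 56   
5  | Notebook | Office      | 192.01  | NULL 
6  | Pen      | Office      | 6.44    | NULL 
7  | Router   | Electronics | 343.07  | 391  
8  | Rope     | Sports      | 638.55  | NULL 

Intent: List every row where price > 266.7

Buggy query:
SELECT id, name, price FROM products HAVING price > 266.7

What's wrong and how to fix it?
Bug: This is a non-aggregate query (no GROUP BY, no aggregates), so in SQLite the HAVING clause is invalid here; a row-level condition belongs in WHERE

Fix: Replace HAVING with WHERE since the condition applies to individual rows

Corrected query:
SELECT id, name, price FROM products WHERE price > 266.7

Result:
id | name    | price  
---+---------+--------
1  | Helmet  | 1314.94
3  | Hose    | 1279.59
4  | Monitor | 464.47 
7  | Router  | 343.07 
8  | Rope    | 638.55 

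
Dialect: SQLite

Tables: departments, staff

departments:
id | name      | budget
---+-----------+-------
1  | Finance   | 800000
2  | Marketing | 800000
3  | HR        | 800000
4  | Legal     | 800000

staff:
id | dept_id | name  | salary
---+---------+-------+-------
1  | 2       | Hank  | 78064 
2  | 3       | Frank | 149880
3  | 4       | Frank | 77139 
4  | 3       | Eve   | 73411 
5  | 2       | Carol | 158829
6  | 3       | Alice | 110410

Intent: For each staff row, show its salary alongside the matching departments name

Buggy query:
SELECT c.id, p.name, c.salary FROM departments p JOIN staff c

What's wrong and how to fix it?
Bug: Missing join condition: each staff row is matched to all departments rows instead of just its own

Fix: Specify the join condition linking the foreign key to the parent id

Corrected query:
SELECT c.id, p.name, c.salary FROM departments p JOIN staff c ON c.dept_id = p.id

Result:
id | name      | salary
---+-----------+-------
1  | Marketing | 78064 
2  | HR        | 149880
3  | Legal     | 77139 
4  | HR        | 73411 
5  | Marketing | 158829
6  | HR        | 110410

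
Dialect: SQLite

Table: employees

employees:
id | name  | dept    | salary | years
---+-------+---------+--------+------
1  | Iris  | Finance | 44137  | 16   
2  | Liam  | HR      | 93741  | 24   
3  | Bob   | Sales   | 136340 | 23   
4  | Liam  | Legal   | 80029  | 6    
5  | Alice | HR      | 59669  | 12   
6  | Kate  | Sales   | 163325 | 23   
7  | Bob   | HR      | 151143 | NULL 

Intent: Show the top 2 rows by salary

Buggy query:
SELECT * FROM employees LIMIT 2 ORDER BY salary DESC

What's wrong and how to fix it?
Bug: ORDER BY cannot follow LIMIT; LIMIT is the final clause

Fix: Swap the clauses: ORDER BY first, then LIMIT

Corrected query:
SELECT * FROM employees ORDER BY salary DESC LIMIT 2

Result:
id | name | dept  | salary | years
---+------+-------+--------+------
6  | Kate | Sales | 163325 | 23   
7  | Bob  | HR    | 151143 | NULL 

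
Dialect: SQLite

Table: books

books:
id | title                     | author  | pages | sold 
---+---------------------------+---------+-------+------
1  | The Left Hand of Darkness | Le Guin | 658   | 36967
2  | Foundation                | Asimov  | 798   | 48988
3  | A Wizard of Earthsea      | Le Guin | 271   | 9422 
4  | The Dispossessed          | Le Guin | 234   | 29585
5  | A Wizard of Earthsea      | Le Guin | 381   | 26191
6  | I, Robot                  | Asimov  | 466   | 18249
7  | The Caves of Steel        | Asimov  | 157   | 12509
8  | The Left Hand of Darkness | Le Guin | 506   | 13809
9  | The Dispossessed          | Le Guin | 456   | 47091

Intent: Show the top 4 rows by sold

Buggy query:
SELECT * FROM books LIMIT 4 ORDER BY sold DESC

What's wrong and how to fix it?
Bug: ORDER BY cannot follow LIMIT; LIMIT is the final clause

Fix: Sort with ORDER BY, then apply LIMIT

Corrected query:
SELECT * FROM books ORDER BY sold DESC LIMIT 4

Result:
id | title                     | author  | pages | sold 
---+---------------------------+---------+-------+------
2  | Foundation                | Asimov  | 798   | 48988
9  | The Dispossessed          | Le Guin | 456   | 47091
1  | The Left Hand of Darkness | Le Guin | 658   | 36967
4  | The Dispossessed          | Le Guin | 234   | 29585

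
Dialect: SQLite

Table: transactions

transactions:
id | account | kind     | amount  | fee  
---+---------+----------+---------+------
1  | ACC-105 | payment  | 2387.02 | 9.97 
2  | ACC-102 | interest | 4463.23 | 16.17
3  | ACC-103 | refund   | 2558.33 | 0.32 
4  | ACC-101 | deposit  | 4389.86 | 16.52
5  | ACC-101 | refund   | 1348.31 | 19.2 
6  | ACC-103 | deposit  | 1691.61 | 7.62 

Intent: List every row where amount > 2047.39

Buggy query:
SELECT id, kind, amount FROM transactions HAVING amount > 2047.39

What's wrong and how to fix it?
Bug: This is a non-aggregate query (no GROUP BY, no aggregates), so in SQLite the HAVING clause is invalid here; a row-level condition belongs in WHERE

Fix: Replace HAVING with WHERE since the condition applies to individual rows

Corrected query:
SELECT id, kind, amount FROM transactions WHERE amount > 2047.39

Result:
id | kind     | amount 
---+----------+--------
1  | payment  | 2387.02
2  | interest | 4463.23
3  | refund   | 2558.33
4  | deposit  | 4389.86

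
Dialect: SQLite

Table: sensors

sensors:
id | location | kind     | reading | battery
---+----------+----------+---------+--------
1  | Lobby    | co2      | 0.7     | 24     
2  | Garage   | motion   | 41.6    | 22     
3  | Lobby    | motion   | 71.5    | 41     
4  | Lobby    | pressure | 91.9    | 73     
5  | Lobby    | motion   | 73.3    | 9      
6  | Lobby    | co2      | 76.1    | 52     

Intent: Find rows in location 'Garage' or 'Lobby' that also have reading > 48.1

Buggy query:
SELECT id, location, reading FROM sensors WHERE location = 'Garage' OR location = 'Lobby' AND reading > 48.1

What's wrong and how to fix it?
Bug: Without parentheses, AND is evaluated before OR, so the reading filter only applies to the 'Lobby' branch

Fix: Add parentheses around the OR so the AND applies to both alternatives

Corrected query:
SELECT id, location, reading FROM sensors WHERE (location = 'Garage' OR location = 'Lobby') AND reading > 48.1

Result:
id | location | reading
---+----------+--------
3  | Lobby    | 71.5   
4  | Lobby    | 91.9   
5  | Lobby    | 73.3   
6  | Lobby    | 76.1   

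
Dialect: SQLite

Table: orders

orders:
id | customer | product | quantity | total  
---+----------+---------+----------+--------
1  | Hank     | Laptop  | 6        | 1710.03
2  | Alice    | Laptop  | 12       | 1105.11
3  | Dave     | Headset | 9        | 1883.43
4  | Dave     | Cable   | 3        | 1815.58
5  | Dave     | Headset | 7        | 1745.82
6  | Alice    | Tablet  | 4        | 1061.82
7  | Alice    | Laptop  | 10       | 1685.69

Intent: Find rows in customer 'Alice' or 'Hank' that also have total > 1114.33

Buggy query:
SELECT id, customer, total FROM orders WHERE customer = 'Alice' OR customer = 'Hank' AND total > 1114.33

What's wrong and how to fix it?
Bug: AND binds tighter than OR, so this parses as customer = 'Alice' OR (customer = 'Hank' AND total > 1114.33)

Fix: Add parentheses around the OR so the AND applies to both alternatives

Corrected query:
SELECT id, customer, total FROM orders WHERE (customer = 'Alice' OR customer = 'Hank') AND total > 1114.33

Result:
id | customer | total  
---+----------+--------
1  | Hank     | 1710.03
7  | Alice    | 1685.69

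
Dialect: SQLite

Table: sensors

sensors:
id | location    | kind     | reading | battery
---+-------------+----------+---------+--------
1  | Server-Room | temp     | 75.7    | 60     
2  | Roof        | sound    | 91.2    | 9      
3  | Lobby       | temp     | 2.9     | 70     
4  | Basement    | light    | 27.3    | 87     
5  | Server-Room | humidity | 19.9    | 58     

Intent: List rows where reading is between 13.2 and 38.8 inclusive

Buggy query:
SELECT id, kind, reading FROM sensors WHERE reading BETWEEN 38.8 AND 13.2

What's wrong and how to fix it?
Bug: BETWEEN expects the lower bound first; with 38.8 AND 13.2 the range is empty

Fix: Swap the bounds so the smaller value comes first

Corrected query:
SELECT id, kind, reading FROM sensors WHERE reading BETWEEN 13.2 AND 38.8

Result:
id | kind     | reading
---+----------+--------
4  | light    | 27.3   
5  | humidity | 19.9   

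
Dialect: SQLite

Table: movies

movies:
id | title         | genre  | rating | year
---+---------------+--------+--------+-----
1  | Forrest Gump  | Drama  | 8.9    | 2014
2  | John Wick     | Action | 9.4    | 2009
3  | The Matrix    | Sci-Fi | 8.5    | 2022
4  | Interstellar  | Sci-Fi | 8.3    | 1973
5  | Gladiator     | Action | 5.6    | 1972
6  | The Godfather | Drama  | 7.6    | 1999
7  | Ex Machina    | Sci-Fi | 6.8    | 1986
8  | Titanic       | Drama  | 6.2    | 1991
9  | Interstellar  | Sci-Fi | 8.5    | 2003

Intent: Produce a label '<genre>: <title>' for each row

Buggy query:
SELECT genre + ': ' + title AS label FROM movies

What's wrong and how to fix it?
Bug: SQLite uses || for string concatenation; + coerces text to numbers (yielding 0)

Fix: Use the || operator for string concatenation

Corrected query:
SELECT genre || ': ' || title AS label FROM movies

Result:
label               
--------------------
Drama: Forrest Gump 
Action: John Wick   
Sci-Fi: The Matrix  
Sci-Fi: Interstellar
Action: Gladiator   
Drama: The Godfather
Sci-Fi: Ex Machina  
Drama: Titanic      
Sci-Fi: Interstellar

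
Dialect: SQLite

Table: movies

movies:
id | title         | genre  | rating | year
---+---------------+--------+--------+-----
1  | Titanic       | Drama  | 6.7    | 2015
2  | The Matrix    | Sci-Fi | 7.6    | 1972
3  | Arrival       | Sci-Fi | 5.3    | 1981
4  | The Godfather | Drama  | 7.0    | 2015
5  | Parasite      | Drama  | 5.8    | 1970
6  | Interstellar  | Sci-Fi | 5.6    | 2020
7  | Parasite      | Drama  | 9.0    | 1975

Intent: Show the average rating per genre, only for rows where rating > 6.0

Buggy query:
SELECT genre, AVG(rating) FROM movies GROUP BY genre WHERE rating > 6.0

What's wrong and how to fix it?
Bug: Row-level WHERE must come before GROUP BY in the clause order

Fix: Place WHERE between FROM and GROUP BY

Corrected query:
SELECT genre, AVG(rating) FROM movies WHERE rating > 6.0 GROUP BY genre

Result:
genre  | AVG(rating)
-------+------------
Drama  | 7.566667   
Sci-Fi | 7.6        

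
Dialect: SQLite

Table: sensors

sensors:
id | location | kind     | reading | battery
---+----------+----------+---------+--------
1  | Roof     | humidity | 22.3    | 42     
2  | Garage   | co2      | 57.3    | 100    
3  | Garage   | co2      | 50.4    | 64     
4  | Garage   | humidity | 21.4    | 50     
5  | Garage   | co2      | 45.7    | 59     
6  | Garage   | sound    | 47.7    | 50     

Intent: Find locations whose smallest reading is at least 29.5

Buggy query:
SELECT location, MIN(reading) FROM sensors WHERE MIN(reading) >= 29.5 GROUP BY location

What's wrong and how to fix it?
Bug: MIN() in WHERE is a misuse of aggregate

Fix: Use HAVING for the per-group MIN condition

Corrected query:
SELECT location, MIN(reading) FROM sensors GROUP BY location HAVING MIN(reading) >= 29.5

Result:
(no rows)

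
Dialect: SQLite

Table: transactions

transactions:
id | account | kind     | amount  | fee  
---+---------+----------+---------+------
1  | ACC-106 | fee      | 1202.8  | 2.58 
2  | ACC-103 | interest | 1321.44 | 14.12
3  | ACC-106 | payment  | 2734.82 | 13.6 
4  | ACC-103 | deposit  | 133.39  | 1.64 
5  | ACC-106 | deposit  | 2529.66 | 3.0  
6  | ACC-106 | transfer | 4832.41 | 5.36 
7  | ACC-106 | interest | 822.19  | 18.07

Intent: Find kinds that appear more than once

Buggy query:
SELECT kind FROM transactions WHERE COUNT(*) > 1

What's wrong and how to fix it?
Bug: COUNT(*) is an aggregate and cannot be used in WHERE

Fix: Group first, then use HAVING for the count condition

Corrected query:
SELECT kind FROM transactions GROUP BY kind HAVING COUNT(*) > 1

Result:
kind    
--------
deposit 
interest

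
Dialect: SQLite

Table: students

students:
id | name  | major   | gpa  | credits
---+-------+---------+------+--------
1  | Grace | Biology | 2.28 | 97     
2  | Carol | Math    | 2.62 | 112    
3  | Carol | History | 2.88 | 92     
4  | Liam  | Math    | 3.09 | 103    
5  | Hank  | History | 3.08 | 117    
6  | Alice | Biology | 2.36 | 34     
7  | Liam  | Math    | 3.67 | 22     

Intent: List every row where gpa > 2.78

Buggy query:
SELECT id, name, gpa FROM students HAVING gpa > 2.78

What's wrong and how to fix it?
Bug: HAVING filters the output of aggregation, but this query has no GROUP BY and no aggregate functions, so SQLite rejects it (HAVING clause on a non-aggregate query); the condition here is per row

Fix: Use WHERE for row-level filtering

Corrected query:
SELECT id, name, gpa FROM students WHERE gpa > 2.78

Result:
id | name  | gpa 
---+-------+-----
3  | Carol | 2.88
4  | Liam  | 3.09
5  | Hank  | 3.08
7  | Liam  | 3.67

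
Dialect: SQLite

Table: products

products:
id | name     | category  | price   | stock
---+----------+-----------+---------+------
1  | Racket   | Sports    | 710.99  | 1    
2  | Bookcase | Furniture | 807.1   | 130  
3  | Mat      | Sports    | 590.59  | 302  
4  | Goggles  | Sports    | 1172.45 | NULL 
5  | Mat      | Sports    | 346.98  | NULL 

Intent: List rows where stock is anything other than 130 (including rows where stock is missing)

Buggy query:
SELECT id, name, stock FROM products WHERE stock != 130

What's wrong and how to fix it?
Bug: 'stock != 130' is unknown when stock is NULL, so NULL rows are silently excluded

Fix: Handle NULL separately with IS NULL alongside the inequality

Corrected query:
SELECT id, name, stock FROM products WHERE stock != 130 OR stock IS NULL

Result:
id | name    | stock
---+---------+------
1  | Racket  | 1    
3  | Mat     | 302  
4  | Goggles | NULL 
5  | Mat     | NULL 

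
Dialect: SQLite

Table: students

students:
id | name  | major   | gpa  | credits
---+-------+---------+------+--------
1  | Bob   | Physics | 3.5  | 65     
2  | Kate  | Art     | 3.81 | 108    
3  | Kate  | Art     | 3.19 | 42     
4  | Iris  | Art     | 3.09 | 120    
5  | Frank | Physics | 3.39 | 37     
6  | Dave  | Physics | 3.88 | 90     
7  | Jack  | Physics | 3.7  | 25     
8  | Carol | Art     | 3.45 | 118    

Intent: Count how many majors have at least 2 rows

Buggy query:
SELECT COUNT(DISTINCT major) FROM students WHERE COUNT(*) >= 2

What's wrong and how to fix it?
Bug: COUNT(*) cannot appear in WHERE; the per-group count doesn't exist yet

Fix: Group first with HAVING COUNT(*) >= 2, then COUNT the resulting groups

Corrected query:
SELECT COUNT(*) FROM (SELECT major FROM students GROUP BY major HAVING COUNT(*) >= 2)

Result:
COUNT(*)
--------
2       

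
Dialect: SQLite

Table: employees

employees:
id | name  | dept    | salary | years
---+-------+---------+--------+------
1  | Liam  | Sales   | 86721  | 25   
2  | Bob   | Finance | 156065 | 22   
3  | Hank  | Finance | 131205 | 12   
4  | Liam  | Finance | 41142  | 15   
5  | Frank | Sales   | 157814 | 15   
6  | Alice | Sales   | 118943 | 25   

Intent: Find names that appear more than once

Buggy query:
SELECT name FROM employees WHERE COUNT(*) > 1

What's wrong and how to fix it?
Bug: COUNT(*) is an aggregate and cannot be used in WHERE

Fix: Group first, then use HAVING for the count condition

Corrected query:
SELECT name FROM employees GROUP BY name HAVING COUNT(*) > 1

Result:
name
----
Liam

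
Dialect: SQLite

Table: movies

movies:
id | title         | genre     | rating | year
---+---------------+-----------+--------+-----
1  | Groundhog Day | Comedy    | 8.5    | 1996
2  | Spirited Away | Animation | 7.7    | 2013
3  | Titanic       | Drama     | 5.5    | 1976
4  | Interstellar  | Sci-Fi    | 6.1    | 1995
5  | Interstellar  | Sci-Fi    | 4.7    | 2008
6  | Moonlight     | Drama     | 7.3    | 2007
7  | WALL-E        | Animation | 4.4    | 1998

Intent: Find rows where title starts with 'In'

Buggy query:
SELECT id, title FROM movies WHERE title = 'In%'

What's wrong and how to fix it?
Bug: '=' compares the literal string including the % character; pattern matching needs LIKE

Fix: Use LIKE for wildcard pattern matching

Corrected query:
SELECT id, title FROM movies WHERE title LIKE 'In%'

Result:
id | title       
---+-------------
4  | Interstellar
5  | Interstellar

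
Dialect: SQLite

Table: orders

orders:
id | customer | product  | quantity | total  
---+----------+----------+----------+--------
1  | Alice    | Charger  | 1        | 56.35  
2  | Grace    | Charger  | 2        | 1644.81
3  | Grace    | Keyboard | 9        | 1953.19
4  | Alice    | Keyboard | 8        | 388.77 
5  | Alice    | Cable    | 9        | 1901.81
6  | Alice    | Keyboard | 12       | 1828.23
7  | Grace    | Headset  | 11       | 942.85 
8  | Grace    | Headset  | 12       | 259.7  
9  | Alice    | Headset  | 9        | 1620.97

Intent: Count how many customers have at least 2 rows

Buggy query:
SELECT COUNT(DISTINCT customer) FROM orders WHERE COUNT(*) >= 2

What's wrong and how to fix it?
Bug: COUNT(*) cannot appear in WHERE; the per-group count doesn't exist yet

Fix: Use a subquery that GROUPs and filters with HAVING, then count its rows

Corrected query:
SELECT COUNT(*) FROM (SELECT customer FROM orders GROUP BY customer HAVING COUNT(*) >= 2)

Result:
COUNT(*)
--------
2       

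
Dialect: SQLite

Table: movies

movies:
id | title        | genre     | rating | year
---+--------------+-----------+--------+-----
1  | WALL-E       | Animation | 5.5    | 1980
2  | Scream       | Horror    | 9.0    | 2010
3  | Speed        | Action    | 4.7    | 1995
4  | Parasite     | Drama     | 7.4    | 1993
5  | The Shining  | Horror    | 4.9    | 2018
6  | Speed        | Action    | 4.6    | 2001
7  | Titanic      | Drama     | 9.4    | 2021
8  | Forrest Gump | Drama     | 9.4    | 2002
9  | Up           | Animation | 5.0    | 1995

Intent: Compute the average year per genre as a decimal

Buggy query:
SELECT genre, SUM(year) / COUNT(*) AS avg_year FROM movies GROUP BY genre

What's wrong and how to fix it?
Bug: SUM(year) and COUNT(*) are both integers; the division truncates the fractional part

Fix: Cast one side to REAL so the division keeps the fractional part

Corrected query:
SELECT genre, SUM(year) * 1.0 / COUNT(*) AS avg_year FROM movies GROUP BY genre

Result:
genre     | avg_year   
----------+------------
Action    | 1998       
Animation | 1987.5     
Drama     | 2005.333333
Horror    | 2014       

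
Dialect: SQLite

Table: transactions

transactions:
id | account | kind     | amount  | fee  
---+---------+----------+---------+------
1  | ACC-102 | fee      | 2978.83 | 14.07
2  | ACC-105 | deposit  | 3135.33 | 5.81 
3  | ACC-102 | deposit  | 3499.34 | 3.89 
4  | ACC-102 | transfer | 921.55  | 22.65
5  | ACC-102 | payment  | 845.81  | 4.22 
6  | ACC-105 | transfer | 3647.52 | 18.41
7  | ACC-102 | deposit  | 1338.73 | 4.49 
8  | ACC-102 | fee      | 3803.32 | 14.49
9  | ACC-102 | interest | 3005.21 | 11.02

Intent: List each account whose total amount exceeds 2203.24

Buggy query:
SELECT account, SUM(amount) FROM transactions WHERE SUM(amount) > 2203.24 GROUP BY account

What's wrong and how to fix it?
Bug: Aggregate functions cannot appear in a WHERE clause

Fix: Move the aggregate condition to a HAVING clause

Corrected query:
SELECT account, SUM(amount) FROM transactions GROUP BY account HAVING SUM(amount) > 2203.24

Result:
account | SUM(amount)
--------+------------
ACC-102 | 16392.79   
ACC-105 | 6782.85    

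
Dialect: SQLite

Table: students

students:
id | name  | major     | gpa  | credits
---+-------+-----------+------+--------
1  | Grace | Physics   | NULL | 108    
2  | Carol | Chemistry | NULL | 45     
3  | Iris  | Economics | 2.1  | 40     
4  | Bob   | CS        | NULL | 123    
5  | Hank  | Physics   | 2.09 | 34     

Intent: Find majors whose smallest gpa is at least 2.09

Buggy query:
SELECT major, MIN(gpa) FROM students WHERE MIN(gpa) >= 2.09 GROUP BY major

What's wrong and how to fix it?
Bug: Aggregates like MIN are computed per group after WHERE runs

Fix: Use HAVING for the per-group MIN condition

Corrected query:
SELECT major, MIN(gpa) FROM students GROUP BY major HAVING MIN(gpa) >= 2.09

Result:
major     | MIN(gpa)
----------+---------
Economics | 2.1     
Physics   | 2.09    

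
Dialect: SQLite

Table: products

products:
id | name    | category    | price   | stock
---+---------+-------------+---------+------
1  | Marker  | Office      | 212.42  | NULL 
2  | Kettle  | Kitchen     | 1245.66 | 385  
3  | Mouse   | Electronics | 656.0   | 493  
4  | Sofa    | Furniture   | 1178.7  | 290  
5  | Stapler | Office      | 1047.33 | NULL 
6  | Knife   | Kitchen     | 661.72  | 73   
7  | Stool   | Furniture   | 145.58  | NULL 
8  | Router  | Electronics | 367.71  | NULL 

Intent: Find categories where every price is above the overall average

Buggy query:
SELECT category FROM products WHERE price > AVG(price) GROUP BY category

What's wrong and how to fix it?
Bug: WHERE evaluates per row before aggregation, so AVG() is unavailable

Fix: Compute the overall average in a scalar subquery and compare each group's MIN against it in HAVING

Corrected query:
SELECT category FROM products GROUP BY category HAVING MIN(price) > (SELECT AVG(price) FROM products)

Result:
(no rows)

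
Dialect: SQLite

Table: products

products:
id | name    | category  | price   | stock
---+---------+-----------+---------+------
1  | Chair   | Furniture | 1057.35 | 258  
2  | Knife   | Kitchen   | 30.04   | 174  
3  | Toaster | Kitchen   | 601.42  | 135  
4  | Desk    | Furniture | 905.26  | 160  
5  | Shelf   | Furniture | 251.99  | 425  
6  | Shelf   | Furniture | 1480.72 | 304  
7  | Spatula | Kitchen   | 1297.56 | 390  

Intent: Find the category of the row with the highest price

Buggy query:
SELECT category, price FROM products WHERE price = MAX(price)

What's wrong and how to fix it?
Bug: MAX(price) is an aggregate and cannot be used directly in WHERE

Fix: Wrap MAX in a scalar subquery so WHERE compares against a single value

Corrected query:
SELECT category, price FROM products WHERE price = (SELECT MAX(price) FROM products)

Result:
category  | price  
----------+--------
Furniture | 1480.72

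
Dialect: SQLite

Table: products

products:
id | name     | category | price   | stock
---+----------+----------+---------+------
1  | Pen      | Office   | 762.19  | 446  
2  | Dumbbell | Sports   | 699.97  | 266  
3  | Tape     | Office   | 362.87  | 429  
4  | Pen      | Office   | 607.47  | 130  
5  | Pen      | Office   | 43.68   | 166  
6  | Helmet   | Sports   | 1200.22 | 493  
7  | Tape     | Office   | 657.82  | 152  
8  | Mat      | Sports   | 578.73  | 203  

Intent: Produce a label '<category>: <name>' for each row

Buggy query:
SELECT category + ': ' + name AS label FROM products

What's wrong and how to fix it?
Bug: SQLite uses || for string concatenation; + coerces text to numbers (yielding 0)

Fix: Replace + with || to concatenate text

Corrected query:
SELECT category || ': ' || name AS label FROM products

Result:
label           
----------------
Office: Pen     
Sports: Dumbbell
Office: Tape    
Office: Pen     
Office: Pen     
Sports: Helmet  
Office: Tape    
Sports: Mat     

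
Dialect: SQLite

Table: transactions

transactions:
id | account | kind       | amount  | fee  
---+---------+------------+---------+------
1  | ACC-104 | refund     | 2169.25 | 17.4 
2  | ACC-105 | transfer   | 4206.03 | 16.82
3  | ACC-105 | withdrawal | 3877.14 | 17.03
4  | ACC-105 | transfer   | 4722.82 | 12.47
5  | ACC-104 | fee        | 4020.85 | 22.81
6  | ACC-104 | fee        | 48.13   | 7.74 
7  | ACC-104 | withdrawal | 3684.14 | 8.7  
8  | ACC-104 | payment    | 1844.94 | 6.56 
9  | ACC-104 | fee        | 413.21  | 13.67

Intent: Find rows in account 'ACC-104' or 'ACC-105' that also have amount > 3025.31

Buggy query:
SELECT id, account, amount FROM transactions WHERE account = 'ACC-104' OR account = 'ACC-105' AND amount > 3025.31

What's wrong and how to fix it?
Bug: AND binds tighter than OR, so this parses as account = 'ACC-104' OR (account = 'ACC-105' AND amount > 3025.31)

Fix: Group the OR with parentheses (or use IN), then AND the threshold

Corrected query:
SELECT id, account, amount FROM transactions WHERE (account = 'ACC-104' OR account = 'ACC-105') AND amount > 3025.31

Result:
id | account | amount 
---+---------+--------
2  | ACC-105 | 4206.03
3  | ACC-105 | 3877.14
4  | ACC-105 | 4722.82
5  | ACC-104 | 4020.85
7  | ACC-104 | 3684.14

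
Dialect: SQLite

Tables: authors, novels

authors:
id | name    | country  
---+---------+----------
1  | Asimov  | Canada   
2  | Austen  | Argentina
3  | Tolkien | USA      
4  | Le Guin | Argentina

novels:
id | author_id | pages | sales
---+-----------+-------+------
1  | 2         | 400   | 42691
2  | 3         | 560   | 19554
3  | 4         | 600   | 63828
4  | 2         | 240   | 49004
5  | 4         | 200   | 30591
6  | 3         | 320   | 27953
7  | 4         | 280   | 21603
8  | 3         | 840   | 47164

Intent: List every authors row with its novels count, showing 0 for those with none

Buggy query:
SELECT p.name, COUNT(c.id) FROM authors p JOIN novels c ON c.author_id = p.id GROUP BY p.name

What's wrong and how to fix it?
Bug: INNER JOIN drops authors rows that have no matching novels rows

Fix: Switch to LEFT JOIN to retain unmatched parent rows

Corrected query:
SELECT p.name, COUNT(c.id) FROM authors p LEFT JOIN novels c ON c.author_id = p.id GROUP BY p.name

Result:
name    | COUNT(c.id)
--------+------------
Asimov  | 0          
Austen  | 2          
Le Guin | 3          
Tolkien | 3          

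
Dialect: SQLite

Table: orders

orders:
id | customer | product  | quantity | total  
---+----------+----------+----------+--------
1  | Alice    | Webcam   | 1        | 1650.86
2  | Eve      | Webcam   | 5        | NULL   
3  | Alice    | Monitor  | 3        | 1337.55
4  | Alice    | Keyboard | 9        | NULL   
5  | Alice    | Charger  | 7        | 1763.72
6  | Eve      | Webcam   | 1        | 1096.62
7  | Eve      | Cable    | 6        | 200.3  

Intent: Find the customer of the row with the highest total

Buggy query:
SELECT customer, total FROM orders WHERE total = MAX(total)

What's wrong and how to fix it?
Bug: WHERE is evaluated per row; an aggregate over the whole table isn't defined there

Fix: Use a subquery: WHERE total = (SELECT MAX(total) FROM orders)

Corrected query:
SELECT customer, total FROM orders WHERE total = (SELECT MAX(total) FROM orders)

Result:
customer | total  
---------+--------
Alice    | 1763.72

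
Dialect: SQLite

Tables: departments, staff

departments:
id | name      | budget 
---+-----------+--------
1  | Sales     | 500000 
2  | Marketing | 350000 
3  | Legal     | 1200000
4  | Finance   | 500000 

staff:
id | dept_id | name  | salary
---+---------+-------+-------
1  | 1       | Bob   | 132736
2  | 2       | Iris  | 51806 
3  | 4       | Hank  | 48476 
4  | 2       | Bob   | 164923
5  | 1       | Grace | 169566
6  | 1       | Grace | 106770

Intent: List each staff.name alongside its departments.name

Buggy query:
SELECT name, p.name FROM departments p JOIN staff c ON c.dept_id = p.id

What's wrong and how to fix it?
Bug: Both tables have a 'name' column; the unqualified reference is ambiguous

Fix: Qualify the column with its table alias (c.name)

Corrected query:
SELECT c.name, p.name FROM departments p JOIN staff c ON c.dept_id = p.id

Result:
name  | name     
------+----------
Bob   | Sales    
Iris  | Marketing
Hank  | Finance  
Bob   | Marketing
Grace | Sales    
Grace | Sales    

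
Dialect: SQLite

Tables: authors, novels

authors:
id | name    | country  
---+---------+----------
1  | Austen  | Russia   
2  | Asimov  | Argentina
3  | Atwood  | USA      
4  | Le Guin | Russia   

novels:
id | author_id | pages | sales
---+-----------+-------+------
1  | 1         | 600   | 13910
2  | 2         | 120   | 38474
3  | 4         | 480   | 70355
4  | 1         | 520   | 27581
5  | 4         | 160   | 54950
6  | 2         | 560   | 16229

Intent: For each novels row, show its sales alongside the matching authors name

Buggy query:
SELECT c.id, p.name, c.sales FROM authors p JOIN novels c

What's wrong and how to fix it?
Bug: JOIN with no ON clause produces a cartesian product; every novels row pairs with every authors row

Fix: Add ON c.author_id = p.id to the JOIN

Corrected query:
SELECT c.id, p.name, c.sales FROM authors p JOIN novels c ON c.author_id = p.id

Result:
id | name    | sales
---+---------+------
1  | Austen  | 13910
2  | Asimov  | 38474
3  | Le Guin | 70355
4  | Austen  | 27581
5  | Le Guin | 54950
6  | Asimov  | 16229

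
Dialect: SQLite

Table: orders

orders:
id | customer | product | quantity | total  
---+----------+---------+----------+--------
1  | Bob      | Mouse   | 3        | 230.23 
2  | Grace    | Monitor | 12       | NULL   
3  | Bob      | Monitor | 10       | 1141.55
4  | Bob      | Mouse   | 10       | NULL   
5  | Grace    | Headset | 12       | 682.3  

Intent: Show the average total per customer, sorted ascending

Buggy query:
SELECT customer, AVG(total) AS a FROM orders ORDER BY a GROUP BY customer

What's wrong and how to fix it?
Bug: ORDER BY appears before GROUP BY; SQL clause order requires GROUP BY first

Fix: Move ORDER BY to the end, after GROUP BY

Corrected query:
SELECT customer, AVG(total) AS a FROM orders GROUP BY customer ORDER BY a

Result:
customer | a     
---------+-------
Grace    | 682.3 
Bob      | 685.89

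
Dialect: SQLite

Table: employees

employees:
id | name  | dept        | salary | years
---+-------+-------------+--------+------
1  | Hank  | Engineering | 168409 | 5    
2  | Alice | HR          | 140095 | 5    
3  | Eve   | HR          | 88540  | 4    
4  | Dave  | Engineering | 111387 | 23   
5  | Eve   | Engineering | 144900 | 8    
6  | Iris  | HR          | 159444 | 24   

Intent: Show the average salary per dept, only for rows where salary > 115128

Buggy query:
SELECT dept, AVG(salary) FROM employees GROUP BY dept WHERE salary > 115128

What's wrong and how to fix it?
Bug: WHERE cannot follow GROUP BY

Fix: Place WHERE between FROM and GROUP BY

Corrected query:
SELECT dept, AVG(salary) FROM employees WHERE salary > 115128 GROUP BY dept

Result:
dept        | AVG(salary)
------------+------------
Engineering | 156654.5   
HR          | 149769.5   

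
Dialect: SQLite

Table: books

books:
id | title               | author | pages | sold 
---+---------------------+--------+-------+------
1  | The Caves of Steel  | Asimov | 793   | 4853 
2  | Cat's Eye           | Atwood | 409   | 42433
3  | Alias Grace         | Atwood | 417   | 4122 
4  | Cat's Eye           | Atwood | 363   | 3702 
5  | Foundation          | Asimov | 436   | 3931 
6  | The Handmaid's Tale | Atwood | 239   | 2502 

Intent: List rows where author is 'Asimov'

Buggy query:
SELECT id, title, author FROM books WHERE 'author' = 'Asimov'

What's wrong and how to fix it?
Bug: 'author' in single quotes is a string literal, not the column; the comparison is literal-vs-literal and never true

Fix: Reference the column as author without single quotes

Corrected query:
SELECT id, title, author FROM books WHERE author = 'Asimov'

Result:
id | title              | author
---+--------------------+-------
1  | The Caves of Steel | Asimov
5  | Foundation         | Asimov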